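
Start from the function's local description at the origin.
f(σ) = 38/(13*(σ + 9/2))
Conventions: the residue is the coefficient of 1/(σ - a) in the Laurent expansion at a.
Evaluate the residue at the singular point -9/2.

The residue is 38/13.

At the order-1 pole -9/2 set g(σ) = (σ - (-9/2))*f(σ) = 38/13.
Simple pole: residue = g(a) at a = -9/2, which is 38/13.


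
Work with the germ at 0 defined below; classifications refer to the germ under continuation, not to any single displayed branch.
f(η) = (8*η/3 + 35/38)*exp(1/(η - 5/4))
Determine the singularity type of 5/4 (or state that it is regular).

The exponent 1/(η - (5/4)) has a pole at 5/4, so exp(1/(η - (5/4))) takes every nonzero value near it: an essential singularity (not a pole of any order).

The point is an essential singularity.


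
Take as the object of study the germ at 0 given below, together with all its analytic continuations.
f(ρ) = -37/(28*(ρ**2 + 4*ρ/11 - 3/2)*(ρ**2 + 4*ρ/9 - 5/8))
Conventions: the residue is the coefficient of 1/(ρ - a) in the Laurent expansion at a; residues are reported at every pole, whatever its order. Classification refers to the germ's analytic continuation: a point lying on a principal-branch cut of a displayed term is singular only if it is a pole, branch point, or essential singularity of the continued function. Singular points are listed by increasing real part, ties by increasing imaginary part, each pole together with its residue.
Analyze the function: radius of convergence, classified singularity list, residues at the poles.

Denominator factor (ρ**2 + 4*ρ/9 - 5/8): discriminant 437/162, real irrational roots -2/9 + (1/36)*sqrt(874) and -2/9 - (1/36)*sqrt(874); poles of order 1, moduli -2/9 + (1/36)*sqrt(874) and 2/9 + (1/36)*sqrt(874).
Denominator factor (ρ**2 + 4*ρ/11 - 3/2): discriminant 742/121, real irrational roots -2/11 + (1/22)*sqrt(742) and -2/11 - (1/22)*sqrt(742); poles of order 1, moduli -2/11 + (1/22)*sqrt(742) and 2/11 + (1/22)*sqrt(742).
The radius of convergence is the smallest modulus among the singular points: -2/9 + (1/36)*sqrt(874).
The factor ρ**2 + 4*ρ/11 - 3/2 splits as (ρ - a)(ρ - a') with a = -2/11 - (1/22)*sqrt(742), a' = -2/11 + (1/22)*sqrt(742). At the order-1 pole a set g(ρ) = (ρ - a)*f(ρ) = [-37/(28*(ρ**2 + 4*ρ/9 - 5/8))] / (ρ - a').
Simple pole: residue = g(a) at a = -2/11 - (1/22)*sqrt(742), which is 78144/1068613 + (9151395/396455423)*sqrt(742).
The factor ρ**2 + 4*ρ/9 - 5/8 splits as (ρ - a)(ρ - a') with a = -2/9 - (1/36)*sqrt(874), a' = -2/9 + (1/36)*sqrt(874). At the order-1 pole a set g(ρ) = (ρ - a)*f(ρ) = [-37/(28*(ρ**2 + 4*ρ/11 - 3/2))] / (ρ - a').
Simple pole: residue = g(a) at a = -2/9 - (1/36)*sqrt(874), which is -78144/1068613 - (14918178/466983881)*sqrt(874).
The factor ρ**2 + 4*ρ/9 - 5/8 splits as (ρ - a)(ρ - a') with a = -2/9 + (1/36)*sqrt(874), a' = -2/9 - (1/36)*sqrt(874). At the order-1 pole a set g(ρ) = (ρ - a)*f(ρ) = [-37/(28*(ρ**2 + 4*ρ/11 - 3/2))] / (ρ - a').
Simple pole: residue = g(a) at a = -2/9 + (1/36)*sqrt(874), which is -78144/1068613 + (14918178/466983881)*sqrt(874).
The factor ρ**2 + 4*ρ/11 - 3/2 splits as (ρ - a)(ρ - a') with a = -2/11 + (1/22)*sqrt(742), a' = -2/11 - (1/22)*sqrt(742). At the order-1 pole a set g(ρ) = (ρ - a)*f(ρ) = [-37/(28*(ρ**2 + 4*ρ/9 - 5/8))] / (ρ - a').
Simple pole: residue = g(a) at a = -2/11 + (1/22)*sqrt(742), which is 78144/1068613 - (9151395/396455423)*sqrt(742).
List the singular points by increasing real part (a conjugate pair: the negative imaginary part first).

Radius of convergence at 0: -2/9 + (1/36)*sqrt(874).
At -2/11 - (1/22)*sqrt(742): a pole of order 1; residue 78144/1068613 + (9151395/396455423)*sqrt(742).
At -2/9 - (1/36)*sqrt(874): a pole of order 1; residue -78144/1068613 - (14918178/466983881)*sqrt(874).
At -2/9 + (1/36)*sqrt(874): a pole of order 1; residue -78144/1068613 + (14918178/466983881)*sqrt(874).
At -2/11 + (1/22)*sqrt(742): a pole of order 1; residue 78144/1068613 - (9151395/396455423)*sqrt(742).


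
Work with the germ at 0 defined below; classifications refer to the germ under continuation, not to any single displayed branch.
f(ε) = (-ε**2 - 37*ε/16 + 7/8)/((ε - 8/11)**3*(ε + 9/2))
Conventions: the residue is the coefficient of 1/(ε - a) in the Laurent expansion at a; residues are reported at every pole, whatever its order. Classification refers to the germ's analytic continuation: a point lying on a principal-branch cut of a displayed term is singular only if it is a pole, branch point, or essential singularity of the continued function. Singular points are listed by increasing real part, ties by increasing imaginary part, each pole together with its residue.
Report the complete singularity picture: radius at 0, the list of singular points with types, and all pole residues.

Radius of convergence at 0: 8/11.
At -9/2: a pole of order 1; residue 381997/6083500.
At 8/11: a pole of order 3; residue -381997/6083500.

Denominator factor (ε + 9/2): pole of order 1 at -9/2, modulus 9/2.
Denominator factor (ε - 8/11)^3: pole of order 3 at 8/11, modulus 8/11.
The radius of convergence is the smallest modulus among the singular points: 8/11.
At the order-1 pole -9/2 set g(ε) = (ε - (-9/2))*f(ε) = (-ε**2 - 37*ε/16 + 7/8)/(ε - 8/11)**3.
Simple pole: residue = g(a) at a = -9/2, which is 381997/6083500.
At the order-3 pole 8/11 set g(ε) = (ε - (8/11))^3*f(ε) = (-ε**2 - 37*ε/16 + 7/8)/(ε + 9/2).
Order-3 pole: residue = g''(a)/2; g''(8/11) = -381997/3041750, so the residue is -381997/6083500.
List the singular points by increasing real part (a conjugate pair: the negative imaginary part first).


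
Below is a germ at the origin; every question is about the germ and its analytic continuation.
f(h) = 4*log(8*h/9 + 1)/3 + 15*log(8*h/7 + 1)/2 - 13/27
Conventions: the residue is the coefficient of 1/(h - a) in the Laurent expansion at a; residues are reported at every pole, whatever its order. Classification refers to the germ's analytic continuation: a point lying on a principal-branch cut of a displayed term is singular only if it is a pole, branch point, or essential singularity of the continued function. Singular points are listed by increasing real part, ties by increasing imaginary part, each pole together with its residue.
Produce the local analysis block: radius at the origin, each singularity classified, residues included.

Radius of convergence at 0: 7/8.
At -9/8: a logarithmic branch point.
At -7/8: a logarithmic branch point.

Branch term (15/2)*log(1 - h/(-7/8)): its argument vanishes at h = -7/8, a logarithmic branch point, modulus 7/8.
Branch term (4/3)*log(1 - h/(-9/8)): its argument vanishes at h = -9/8, a logarithmic branch point, modulus 9/8.
The radius of convergence is the smallest modulus among the singular points: 7/8.
List the singular points by increasing real part (a conjugate pair: the negative imaginary part first).


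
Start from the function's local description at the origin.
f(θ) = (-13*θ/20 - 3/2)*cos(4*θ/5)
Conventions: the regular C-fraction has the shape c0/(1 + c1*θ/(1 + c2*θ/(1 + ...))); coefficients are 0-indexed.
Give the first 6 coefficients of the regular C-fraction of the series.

The regular C-fraction coefficients are [-3/2, -13/30, 457/390, -48/65, -104/457, -2821/13710].

Taylor coefficients (expand at 0): a_0 = -3/2, a_1 = -13/20, a_2 = 12/25, a_3 = 26/125, a_4 = -16/625, a_5 = -104/9375.
c0 = a_0 = -3/2. Peel one level at a time: if S = 1 + c*θ/S' with S'(0) = 1, then c is the θ-coefficient of S and S' = c*θ/(S - 1).
S_1 = c0/f = 1 + (-13/30)*θ + (457/900)*θ^2 + ...; c1 = -13/30.
S_2 = c1*θ/(S_1 - 1) = 1 + (457/390)*θ + (3656/4225)*θ^2 + ...; c2 = 457/390.
S_3 = c2*θ/(S_2 - 1) = 1 + (-48/65)*θ + (-384/2285)*θ^2 + ...; c3 = -48/65.
S_4 = c3*θ/(S_3 - 1) = 1 + (-104/457)*θ + (-146692/3132735)*θ^2 + ...; c4 = -104/457.
S_5 = c4*θ/(S_4 - 1) = 1 + (-2821/13710)*θ + ...; c5 = -2821/13710.


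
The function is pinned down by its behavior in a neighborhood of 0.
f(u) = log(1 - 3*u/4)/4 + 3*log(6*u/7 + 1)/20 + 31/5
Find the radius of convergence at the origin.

The radius of convergence is 7/6.

Branch term (1/4)*log(1 - u/(4/3)): its argument vanishes at u = 4/3, a logarithmic branch point, modulus 4/3.
Branch term (3/20)*log(1 - u/(-7/6)): its argument vanishes at u = -7/6, a logarithmic branch point, modulus 7/6.
The radius of convergence is the smallest modulus among the singular points: 7/6.


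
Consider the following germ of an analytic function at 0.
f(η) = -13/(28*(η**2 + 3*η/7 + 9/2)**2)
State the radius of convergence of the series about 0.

The radius of convergence is (3/2)*sqrt(2).

Denominator factor (η**2 + 3*η/7 + 9/2)^2: discriminant -873/49, complex-conjugate roots (-3/14) + ((3/14)*sqrt(97))*i and (-3/14) - ((3/14)*sqrt(97))*i; poles of order 2, moduli (3/2)*sqrt(2) and (3/2)*sqrt(2).
The radius of convergence is the smallest modulus among the singular points: (3/2)*sqrt(2).


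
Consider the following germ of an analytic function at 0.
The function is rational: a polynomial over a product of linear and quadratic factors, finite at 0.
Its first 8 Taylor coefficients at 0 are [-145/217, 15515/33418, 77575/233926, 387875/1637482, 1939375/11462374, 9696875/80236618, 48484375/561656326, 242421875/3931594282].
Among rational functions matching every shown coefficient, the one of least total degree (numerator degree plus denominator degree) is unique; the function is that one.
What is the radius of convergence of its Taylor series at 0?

The radius of convergence is 7/5.

No rational of total degree below 2 reproduces all 8 coefficients; solving the [1/1] Pade equations on them gives f(μ) = (29/31 - 29*μ/22)/(μ - 7/5), whose expansion matches every shown term.
Denominator factor (μ - 7/5): pole of order 1 at 7/5, modulus 7/5.
The radius of convergence is the smallest modulus among the singular points: 7/5.


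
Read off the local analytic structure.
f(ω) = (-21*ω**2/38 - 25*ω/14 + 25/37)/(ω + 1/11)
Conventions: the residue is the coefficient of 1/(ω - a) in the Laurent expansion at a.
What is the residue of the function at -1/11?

The residue is 496268/595441.

At the order-1 pole -1/11 set g(ω) = (ω - (-1/11))*f(ω) = -21*ω**2/38 - 25*ω/14 + 25/37.
Simple pole: residue = g(a) at a = -1/11, which is 496268/595441.


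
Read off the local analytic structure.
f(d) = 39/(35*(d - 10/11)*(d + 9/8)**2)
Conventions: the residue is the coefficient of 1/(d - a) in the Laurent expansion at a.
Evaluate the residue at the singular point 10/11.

The residue is 302016/1121435.

At the order-1 pole 10/11 set g(d) = (d - (10/11))*f(d) = 39/(35*(d + 9/8)**2).
Simple pole: residue = g(a) at a = 10/11, which is 302016/1121435.


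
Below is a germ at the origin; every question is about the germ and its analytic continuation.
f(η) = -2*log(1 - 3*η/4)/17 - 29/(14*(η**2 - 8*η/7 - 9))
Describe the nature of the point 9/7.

Denominator factors: η**2 - 8*η/7 - 9 = -432/49 at η = 9/7 — none vanishes.
Branch term log(1 - η/(4/3)): argument at 9/7 is 1/28, nonzero, so 9/7 is not its branch point (a point on a principal cut is still regular for the continued germ).
So the germ continues analytically to 9/7.

The point is a regular point.


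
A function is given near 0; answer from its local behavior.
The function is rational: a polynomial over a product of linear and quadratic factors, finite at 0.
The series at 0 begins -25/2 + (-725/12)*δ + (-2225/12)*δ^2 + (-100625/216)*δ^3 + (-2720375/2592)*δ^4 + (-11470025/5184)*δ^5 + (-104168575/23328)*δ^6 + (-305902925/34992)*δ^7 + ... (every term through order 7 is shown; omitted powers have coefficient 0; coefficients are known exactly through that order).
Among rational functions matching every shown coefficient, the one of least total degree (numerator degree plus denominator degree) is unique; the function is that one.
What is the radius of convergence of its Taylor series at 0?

The radius of convergence is 3/5.

No rational of total degree below 5 reproduces all 8 coefficients; solving the [0/5] Pade equations on them gives f(δ) = 36/((δ - 2)**3*(δ - 3/5)**2), whose expansion matches every shown term.
Denominator factor (δ - 3/5)^2: pole of order 2 at 3/5, modulus 3/5.
Denominator factor (δ - 2)^3: pole of order 3 at 2, modulus 2.
The radius of convergence is the smallest modulus among the singular points: 3/5.


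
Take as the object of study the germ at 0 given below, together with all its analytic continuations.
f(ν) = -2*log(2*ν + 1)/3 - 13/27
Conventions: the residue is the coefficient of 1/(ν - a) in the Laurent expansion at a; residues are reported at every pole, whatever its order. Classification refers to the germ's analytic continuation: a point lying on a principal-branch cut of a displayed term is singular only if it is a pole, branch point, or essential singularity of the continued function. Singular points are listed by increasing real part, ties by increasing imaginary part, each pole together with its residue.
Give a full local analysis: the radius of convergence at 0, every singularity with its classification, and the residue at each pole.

Radius of convergence at 0: 1/2.
At -1/2: a logarithmic branch point.

Branch term (-2/3)*log(1 - ν/(-1/2)): its argument vanishes at ν = -1/2, a logarithmic branch point, modulus 1/2.
The radius of convergence is the smallest modulus among the singular points: 1/2.


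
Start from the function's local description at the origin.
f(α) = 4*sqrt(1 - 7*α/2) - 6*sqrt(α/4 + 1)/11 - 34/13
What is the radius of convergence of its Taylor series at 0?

The radius of convergence is 2/7.

Branch term (4)*sqrt(1 - α/(2/7)): its argument vanishes at α = 2/7, a square-root branch point, modulus 2/7.
Branch term (-6/11)*sqrt(1 - α/(-4)): its argument vanishes at α = -4, a square-root branch point, modulus 4.
The radius of convergence is the smallest modulus among the singular points: 2/7.


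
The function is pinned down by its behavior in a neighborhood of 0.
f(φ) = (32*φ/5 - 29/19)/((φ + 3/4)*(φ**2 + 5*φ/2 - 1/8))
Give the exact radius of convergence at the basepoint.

The radius of convergence is -5/4 + (3/4)*sqrt(3).

Denominator factor (φ**2 + 5*φ/2 - 1/8): discriminant 27/4, real irrational roots -5/4 + (3/4)*sqrt(3) and -5/4 - (3/4)*sqrt(3); poles of order 1, moduli -5/4 + (3/4)*sqrt(3) and 5/4 + (3/4)*sqrt(3).
Denominator factor (φ + 3/4): pole of order 1 at -3/4, modulus 3/4.
The radius of convergence is the smallest modulus among the singular points: -5/4 + (3/4)*sqrt(3).


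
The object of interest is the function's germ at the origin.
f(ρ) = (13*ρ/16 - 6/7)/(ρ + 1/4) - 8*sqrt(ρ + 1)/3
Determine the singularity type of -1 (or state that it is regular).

The term (-8/3)*sqrt(1 - ρ/(-1)) has argument 1 - -1/(-1) = 0 at -1: a square-root (algebraic, two-sheeted) branch point; the remaining terms are analytic or single-valued there.

The point is an algebraic (square-root) branch point.


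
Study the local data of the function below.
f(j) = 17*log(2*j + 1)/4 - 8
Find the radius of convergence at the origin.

Branch term (17/4)*log(1 - j/(-1/2)): its argument vanishes at j = -1/2, a logarithmic branch point, modulus 1/2.
The radius of convergence is the smallest modulus among the singular points: 1/2.

The radius of convergence is 1/2.


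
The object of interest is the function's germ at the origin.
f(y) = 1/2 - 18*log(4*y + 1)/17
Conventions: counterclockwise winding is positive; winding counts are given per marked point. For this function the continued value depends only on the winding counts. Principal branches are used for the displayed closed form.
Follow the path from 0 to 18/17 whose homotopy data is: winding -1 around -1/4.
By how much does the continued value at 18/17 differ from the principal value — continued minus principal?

The rational part is single-valued and drops out of the difference; each branch term changes only by its own monodromy.
(-18/17)*log(1 - y/(-1/4)): each positive loop around -1/4 adds 2*pi*i to the log, so winding -1 contributes (-18/17)*(-1)*2*pi*i = (36/17)*pi*i.
Summing the contributions at y = 18/17 gives (36/17)*pi*i.

Continued minus principal equals (36/17)*pi*i.


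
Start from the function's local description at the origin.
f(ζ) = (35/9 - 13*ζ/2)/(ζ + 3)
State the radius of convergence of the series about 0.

The radius of convergence is 3.

Denominator factor (ζ + 3): pole of order 1 at -3, modulus 3.
The radius of convergence is the smallest modulus among the singular points: 3.


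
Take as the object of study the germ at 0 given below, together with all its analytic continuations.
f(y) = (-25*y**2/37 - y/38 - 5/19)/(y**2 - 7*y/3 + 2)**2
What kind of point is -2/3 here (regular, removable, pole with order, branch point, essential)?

The point is a regular point.

Denominator factors: y**2 - 7*y/3 + 2 = 4 at y = -2/3 — none vanishes.
So the germ continues analytically to -2/3.


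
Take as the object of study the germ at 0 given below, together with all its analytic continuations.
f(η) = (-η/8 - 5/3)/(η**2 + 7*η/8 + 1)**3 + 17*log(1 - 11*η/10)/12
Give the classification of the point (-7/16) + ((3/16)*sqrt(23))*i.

The point is a pole of order 3.

The denominator factor η**2 + 7*η/8 + 1 vanishes at (-7/16) + ((3/16)*sqrt(23))*i and appears to the power 3; the numerator there equals (-619/384) - ((3/128)*sqrt(23))*i, nonzero, and no other factor vanishes.
The branch terms are analytic at this point.
Hence a pole whose order is the multiplicity, 3.


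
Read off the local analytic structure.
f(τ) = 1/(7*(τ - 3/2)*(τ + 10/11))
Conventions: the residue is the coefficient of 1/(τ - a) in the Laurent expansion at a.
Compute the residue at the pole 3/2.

The residue is 22/371.

At the order-1 pole 3/2 set g(τ) = (τ - (3/2))*f(τ) = 1/(7*(τ + 10/11)).
Simple pole: residue = g(a) at a = 3/2, which is 22/371.


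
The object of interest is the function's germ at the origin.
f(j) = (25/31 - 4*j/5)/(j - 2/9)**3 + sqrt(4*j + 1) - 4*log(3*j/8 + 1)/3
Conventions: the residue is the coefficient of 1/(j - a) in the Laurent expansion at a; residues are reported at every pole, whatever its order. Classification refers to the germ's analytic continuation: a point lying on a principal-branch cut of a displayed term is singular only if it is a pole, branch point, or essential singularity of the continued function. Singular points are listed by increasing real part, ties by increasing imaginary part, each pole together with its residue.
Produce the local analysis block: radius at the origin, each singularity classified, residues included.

Radius of convergence at 0: 2/9.
At -8/3: a logarithmic branch point.
At -1/4: an algebraic (square-root) branch point.
At 2/9: a pole of order 3; residue 0.

Denominator factor (j - 2/9)^3: pole of order 3 at 2/9, modulus 2/9.
Branch term (1)*sqrt(1 - j/(-1/4)): its argument vanishes at j = -1/4, a square-root branch point, modulus 1/4.
Branch term (-4/3)*log(1 - j/(-8/3)): its argument vanishes at j = -8/3, a logarithmic branch point, modulus 8/3.
The radius of convergence is the smallest modulus among the singular points: 2/9.
The branch terms are analytic at 2/9 and contribute nothing to the residue; only the rational part matters.
At the order-3 pole 2/9 set g(j) = (j - (2/9))^3*(rational part) = 25/31 - 4*j/5.
Order-3 pole: residue = g''(a)/2; g''(2/9) = 0, so the residue is 0.
List the singular points by increasing real part (a conjugate pair: the negative imaginary part first).


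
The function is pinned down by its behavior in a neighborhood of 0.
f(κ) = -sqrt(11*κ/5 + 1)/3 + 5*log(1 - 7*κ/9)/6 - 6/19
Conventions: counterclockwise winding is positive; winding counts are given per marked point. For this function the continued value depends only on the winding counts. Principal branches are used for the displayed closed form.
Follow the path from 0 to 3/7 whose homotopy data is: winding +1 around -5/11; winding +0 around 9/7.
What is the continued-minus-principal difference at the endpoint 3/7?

Continued minus principal equals (4/105)*sqrt(595).

The rational part is single-valued and drops out of the difference; each branch term changes only by its own monodromy.
(-1/3)*sqrt(1 - κ/(-5/11)): winding +1 is odd, the square root flips sign, contributing -2*(-1/3)*sqrt(1 - (3/7)/(-5/11)) = -2*(-1/3)*sqrt(68/35) = (4/105)*sqrt(595).
(5/6)*log(1 - κ/(9/7)): winding 0 around 9/7, so this term returns to its principal value, contribution 0.
Summing the contributions at κ = 3/7 gives (4/105)*sqrt(595).


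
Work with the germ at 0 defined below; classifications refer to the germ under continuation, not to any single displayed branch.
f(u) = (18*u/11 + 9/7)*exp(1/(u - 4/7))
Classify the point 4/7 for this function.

The exponent 1/(u - (4/7)) has a pole at 4/7, so exp(1/(u - (4/7))) takes every nonzero value near it: an essential singularity (not a pole of any order).

The point is an essential singularity.


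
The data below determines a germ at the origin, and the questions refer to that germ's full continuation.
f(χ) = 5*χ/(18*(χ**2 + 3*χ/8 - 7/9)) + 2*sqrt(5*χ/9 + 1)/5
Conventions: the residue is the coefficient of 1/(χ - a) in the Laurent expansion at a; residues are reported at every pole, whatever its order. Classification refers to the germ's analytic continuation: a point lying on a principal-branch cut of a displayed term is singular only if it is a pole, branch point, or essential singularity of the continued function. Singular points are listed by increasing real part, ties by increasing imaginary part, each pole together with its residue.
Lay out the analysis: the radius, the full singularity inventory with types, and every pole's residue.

Radius of convergence at 0: -3/16 + (1/48)*sqrt(1873).
At -9/5: an algebraic (square-root) branch point.
At -3/16 - (1/48)*sqrt(1873): a pole of order 1; residue 5/36 + (5/7492)*sqrt(1873).
At -3/16 + (1/48)*sqrt(1873): a pole of order 1; residue 5/36 - (5/7492)*sqrt(1873).

Denominator factor (χ**2 + 3*χ/8 - 7/9): discriminant 1873/576, real irrational roots -3/16 + (1/48)*sqrt(1873) and -3/16 - (1/48)*sqrt(1873); poles of order 1, moduli -3/16 + (1/48)*sqrt(1873) and 3/16 + (1/48)*sqrt(1873).
Branch term (2/5)*sqrt(1 - χ/(-9/5)): its argument vanishes at χ = -9/5, a square-root branch point, modulus 9/5.
The radius of convergence is the smallest modulus among the singular points: -3/16 + (1/48)*sqrt(1873).
The branch term is analytic at -3/16 - (1/48)*sqrt(1873) and contributes nothing to the residue; only the rational part matters.
The factor χ**2 + 3*χ/8 - 7/9 splits as (χ - a)(χ - a') with a = -3/16 - (1/48)*sqrt(1873), a' = -3/16 + (1/48)*sqrt(1873). At the order-1 pole a set g(χ) = (χ - a)*(rational part) = [5*χ/18] / (χ - a').
Simple pole: residue = g(a) at a = -3/16 - (1/48)*sqrt(1873), which is 5/36 + (5/7492)*sqrt(1873).
The branch term is analytic at -3/16 + (1/48)*sqrt(1873) and contributes nothing to the residue; only the rational part matters.
The factor χ**2 + 3*χ/8 - 7/9 splits as (χ - a)(χ - a') with a = -3/16 + (1/48)*sqrt(1873), a' = -3/16 - (1/48)*sqrt(1873). At the order-1 pole a set g(χ) = (χ - a)*(rational part) = [5*χ/18] / (χ - a').
Simple pole: residue = g(a) at a = -3/16 + (1/48)*sqrt(1873), which is 5/36 - (5/7492)*sqrt(1873).
List the singular points by increasing real part (a conjugate pair: the negative imaginary part first).


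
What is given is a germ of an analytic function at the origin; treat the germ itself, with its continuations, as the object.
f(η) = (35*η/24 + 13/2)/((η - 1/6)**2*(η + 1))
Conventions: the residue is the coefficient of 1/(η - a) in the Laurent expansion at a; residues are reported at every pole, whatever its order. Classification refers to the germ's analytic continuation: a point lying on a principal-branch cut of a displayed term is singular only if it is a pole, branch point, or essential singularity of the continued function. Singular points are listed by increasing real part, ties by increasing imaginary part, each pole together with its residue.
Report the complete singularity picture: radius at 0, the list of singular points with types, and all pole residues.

Radius of convergence at 0: 1/6.
At -1: a pole of order 1; residue 363/98.
At 1/6: a pole of order 2; residue -363/98.

Denominator factor (η + 1): pole of order 1 at -1, modulus 1.
Denominator factor (η - 1/6)^2: pole of order 2 at 1/6, modulus 1/6.
The radius of convergence is the smallest modulus among the singular points: 1/6.
At the order-1 pole -1 set g(η) = (η - (-1))*f(η) = (35*η/24 + 13/2)/(η - 1/6)**2.
Simple pole: residue = g(a) at a = -1, which is 363/98.
At the order-2 pole 1/6 set g(η) = (η - (1/6))^2*f(η) = (35*η/24 + 13/2)/(η + 1).
Order-2 pole: residue = g'(a); g'(1/6) = -363/98, so the residue is -363/98.
List the singular points by increasing real part (a conjugate pair: the negative imaginary part first).


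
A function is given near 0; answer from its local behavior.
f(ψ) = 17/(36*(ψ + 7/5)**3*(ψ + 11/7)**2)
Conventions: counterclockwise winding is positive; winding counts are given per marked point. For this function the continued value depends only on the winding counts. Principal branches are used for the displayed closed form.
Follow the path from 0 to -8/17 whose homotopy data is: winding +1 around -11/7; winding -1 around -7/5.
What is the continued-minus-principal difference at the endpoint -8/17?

Continued minus principal equals 0.

The function is rational, hence single-valued: continuing it around any pole returns the same value, so the difference is 0.


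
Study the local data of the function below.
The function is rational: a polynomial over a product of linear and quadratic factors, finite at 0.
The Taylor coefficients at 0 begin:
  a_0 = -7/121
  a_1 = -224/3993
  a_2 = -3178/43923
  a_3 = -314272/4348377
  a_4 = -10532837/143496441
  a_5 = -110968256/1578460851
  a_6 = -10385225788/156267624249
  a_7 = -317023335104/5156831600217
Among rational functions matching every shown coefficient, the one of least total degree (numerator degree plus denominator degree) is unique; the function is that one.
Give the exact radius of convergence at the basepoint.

The radius of convergence is 11/9.

No rational of total degree below 4 reproduces all 8 coefficients; solving the [0/4] Pade equations on them gives f(θ) = -7/(9*(θ - 11/9)**2*(θ + 3)**2), whose expansion matches every shown term.
Denominator factor (θ - 11/9)^2: pole of order 2 at 11/9, modulus 11/9.
Denominator factor (θ + 3)^2: pole of order 2 at -3, modulus 3.
The radius of convergence is the smallest modulus among the singular points: 11/9.


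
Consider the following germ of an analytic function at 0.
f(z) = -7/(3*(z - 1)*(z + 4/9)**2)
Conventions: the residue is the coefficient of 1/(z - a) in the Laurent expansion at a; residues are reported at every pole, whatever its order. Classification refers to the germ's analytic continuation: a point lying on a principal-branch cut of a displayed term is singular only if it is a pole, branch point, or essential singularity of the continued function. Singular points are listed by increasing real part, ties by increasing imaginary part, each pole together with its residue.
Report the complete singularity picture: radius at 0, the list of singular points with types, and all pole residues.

Radius of convergence at 0: 4/9.
At -4/9: a pole of order 2; residue 189/169.
At 1: a pole of order 1; residue -189/169.

Denominator factor (z + 4/9)^2: pole of order 2 at -4/9, modulus 4/9.
Denominator factor (z - 1): pole of order 1 at 1, modulus 1.
The radius of convergence is the smallest modulus among the singular points: 4/9.
At the order-2 pole -4/9 set g(z) = (z - (-4/9))^2*f(z) = -7/(3*(z - 1)).
Order-2 pole: residue = g'(a); g'(-4/9) = 189/169, so the residue is 189/169.
At the order-1 pole 1 set g(z) = (z - (1))*f(z) = -7/(3*(z + 4/9)**2).
Simple pole: residue = g(a) at a = 1, which is -189/169.
List the singular points by increasing real part (a conjugate pair: the negative imaginary part first).


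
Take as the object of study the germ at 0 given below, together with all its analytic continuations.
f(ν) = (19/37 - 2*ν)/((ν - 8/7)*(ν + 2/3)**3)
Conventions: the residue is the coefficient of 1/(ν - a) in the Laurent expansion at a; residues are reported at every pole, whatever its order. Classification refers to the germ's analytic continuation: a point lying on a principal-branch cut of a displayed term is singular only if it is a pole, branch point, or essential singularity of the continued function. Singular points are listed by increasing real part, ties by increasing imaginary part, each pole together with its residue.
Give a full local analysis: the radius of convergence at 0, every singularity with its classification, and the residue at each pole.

Radius of convergence at 0: 2/3.
At -2/3: a pole of order 3; residue 607257/2030264.
At 8/7: a pole of order 1; residue -607257/2030264.

Denominator factor (ν - 8/7): pole of order 1 at 8/7, modulus 8/7.
Denominator factor (ν + 2/3)^3: pole of order 3 at -2/3, modulus 2/3.
The radius of convergence is the smallest modulus among the singular points: 2/3.
At the order-3 pole -2/3 set g(ν) = (ν - (-2/3))^3*f(ν) = (19/37 - 2*ν)/(ν - 8/7).
Order-3 pole: residue = g''(a)/2; g''(-2/3) = 607257/1015132, so the residue is 607257/2030264.
At the order-1 pole 8/7 set g(ν) = (ν - (8/7))*f(ν) = (19/37 - 2*ν)/(ν + 2/3)**3.
Simple pole: residue = g(a) at a = 8/7, which is -607257/2030264.
List the singular points by increasing real part (a conjugate pair: the negative imaginary part first).


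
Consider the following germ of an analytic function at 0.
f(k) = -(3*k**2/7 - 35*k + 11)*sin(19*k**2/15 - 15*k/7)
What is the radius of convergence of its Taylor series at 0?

The factor -sin(19*k**2/15 - 15*k/7) is entire and contributes no finite singular point.
The polynomial part has no poles.
No finite singular points: the Taylor series at 0 converges everywhere.

The radius of convergence is infinite.


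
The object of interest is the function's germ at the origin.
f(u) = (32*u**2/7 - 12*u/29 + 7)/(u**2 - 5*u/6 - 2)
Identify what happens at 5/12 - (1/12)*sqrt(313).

The point is a pole of order 1.

The denominator factor u**2 - 5*u/6 - 2 vanishes at 5/12 - (1/12)*sqrt(313) and appears to the power 1; the numerator there equals 32078/1827 - (517/1827)*sqrt(313), nonzero, and no other factor vanishes.
Hence a pole whose order is the multiplicity, 1.


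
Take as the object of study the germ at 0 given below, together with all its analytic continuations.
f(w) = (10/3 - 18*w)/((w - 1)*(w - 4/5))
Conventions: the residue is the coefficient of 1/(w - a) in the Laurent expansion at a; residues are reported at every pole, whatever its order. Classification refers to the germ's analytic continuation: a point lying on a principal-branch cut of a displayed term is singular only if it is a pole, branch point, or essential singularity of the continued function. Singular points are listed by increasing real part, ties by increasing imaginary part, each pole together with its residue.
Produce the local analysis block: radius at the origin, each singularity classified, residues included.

Denominator factor (w - 1): pole of order 1 at 1, modulus 1.
Denominator factor (w - 4/5): pole of order 1 at 4/5, modulus 4/5.
The radius of convergence is the smallest modulus among the singular points: 4/5.
At the order-1 pole 4/5 set g(w) = (w - (4/5))*f(w) = (10/3 - 18*w)/(w - 1).
Simple pole: residue = g(a) at a = 4/5, which is 166/3.
At the order-1 pole 1 set g(w) = (w - (1))*f(w) = (10/3 - 18*w)/(w - 4/5).
Simple pole: residue = g(a) at a = 1, which is -220/3.
List the singular points by increasing real part (a conjugate pair: the negative imaginary part first).

Radius of convergence at 0: 4/5.
At 4/5: a pole of order 1; residue 166/3.
At 1: a pole of order 1; residue -220/3.


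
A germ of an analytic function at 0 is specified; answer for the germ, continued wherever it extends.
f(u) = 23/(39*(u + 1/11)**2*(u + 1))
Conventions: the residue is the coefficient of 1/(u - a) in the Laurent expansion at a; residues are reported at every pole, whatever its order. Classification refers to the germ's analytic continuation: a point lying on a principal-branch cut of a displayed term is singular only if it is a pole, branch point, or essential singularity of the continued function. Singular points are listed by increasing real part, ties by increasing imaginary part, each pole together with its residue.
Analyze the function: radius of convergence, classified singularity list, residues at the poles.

Radius of convergence at 0: 1/11.
At -1: a pole of order 1; residue 2783/3900.
At -1/11: a pole of order 2; residue -2783/3900.

Denominator factor (u + 1/11)^2: pole of order 2 at -1/11, modulus 1/11.
Denominator factor (u + 1): pole of order 1 at -1, modulus 1.
The radius of convergence is the smallest modulus among the singular points: 1/11.
At the order-1 pole -1 set g(u) = (u - (-1))*f(u) = 23/(39*(u + 1/11)**2).
Simple pole: residue = g(a) at a = -1, which is 2783/3900.
At the order-2 pole -1/11 set g(u) = (u - (-1/11))^2*f(u) = 23/(39*(u + 1)).
Order-2 pole: residue = g'(a); g'(-1/11) = -2783/3900, so the residue is -2783/3900.
List the singular points by increasing real part (a conjugate pair: the negative imaginary part first).


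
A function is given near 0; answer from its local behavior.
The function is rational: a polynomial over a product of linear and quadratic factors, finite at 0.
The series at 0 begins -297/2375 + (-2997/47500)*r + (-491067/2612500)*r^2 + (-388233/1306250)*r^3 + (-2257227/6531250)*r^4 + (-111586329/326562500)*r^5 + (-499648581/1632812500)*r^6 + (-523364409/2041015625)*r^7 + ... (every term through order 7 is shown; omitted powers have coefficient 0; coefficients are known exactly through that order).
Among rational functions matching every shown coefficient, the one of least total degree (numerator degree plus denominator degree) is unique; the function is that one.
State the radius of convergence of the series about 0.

The radius of convergence is 5/3.

No rational of total degree below 5 reproduces all 8 coefficients; solving the [2/3] Pade equations on them gives f(r) = (32*r**2/33 - 3*r/4 + 11/19)/(r - 5/3)**3, whose expansion matches every shown term.
Denominator factor (r - 5/3)^3: pole of order 3 at 5/3, modulus 5/3.
The radius of convergence is the smallest modulus among the singular points: 5/3.


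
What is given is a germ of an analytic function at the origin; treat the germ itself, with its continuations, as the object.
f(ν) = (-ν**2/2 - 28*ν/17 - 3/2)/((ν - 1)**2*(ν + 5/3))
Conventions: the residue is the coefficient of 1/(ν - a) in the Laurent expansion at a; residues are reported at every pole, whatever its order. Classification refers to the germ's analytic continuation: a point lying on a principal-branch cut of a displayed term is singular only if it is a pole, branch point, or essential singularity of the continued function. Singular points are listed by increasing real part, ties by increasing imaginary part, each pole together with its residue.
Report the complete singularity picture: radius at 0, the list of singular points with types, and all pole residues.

Radius of convergence at 0: 1.
At -5/3: a pole of order 1; residue -11/544.
At 1: a pole of order 2; residue -261/544.

Denominator factor (ν - 1)^2: pole of order 2 at 1, modulus 1.
Denominator factor (ν + 5/3): pole of order 1 at -5/3, modulus 5/3.
The radius of convergence is the smallest modulus among the singular points: 1.
At the order-1 pole -5/3 set g(ν) = (ν - (-5/3))*f(ν) = (-ν**2/2 - 28*ν/17 - 3/2)/(ν - 1)**2.
Simple pole: residue = g(a) at a = -5/3, which is -11/544.
At the order-2 pole 1 set g(ν) = (ν - (1))^2*f(ν) = (-ν**2/2 - 28*ν/17 - 3/2)/(ν + 5/3).
Order-2 pole: residue = g'(a); g'(1) = -261/544, so the residue is -261/544.
List the singular points by increasing real part (a conjugate pair: the negative imaginary part first).


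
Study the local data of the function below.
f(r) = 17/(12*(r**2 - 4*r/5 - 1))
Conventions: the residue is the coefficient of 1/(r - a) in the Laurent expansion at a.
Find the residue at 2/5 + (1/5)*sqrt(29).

The residue is (85/696)*sqrt(29).

The factor r**2 - 4*r/5 - 1 splits as (r - a)(r - a') with a = 2/5 + (1/5)*sqrt(29), a' = 2/5 - (1/5)*sqrt(29). At the order-1 pole a set g(r) = (r - a)*f(r) = [17/12] / (r - a').
Simple pole: residue = g(a) at a = 2/5 + (1/5)*sqrt(29), which is (85/696)*sqrt(29).


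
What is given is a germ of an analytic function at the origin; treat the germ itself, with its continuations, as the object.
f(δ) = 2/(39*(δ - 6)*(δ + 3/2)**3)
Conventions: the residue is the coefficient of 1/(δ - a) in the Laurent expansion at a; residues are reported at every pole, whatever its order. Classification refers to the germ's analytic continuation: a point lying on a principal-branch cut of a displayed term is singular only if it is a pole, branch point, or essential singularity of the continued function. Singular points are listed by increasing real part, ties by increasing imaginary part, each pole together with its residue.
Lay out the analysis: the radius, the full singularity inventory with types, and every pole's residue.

Denominator factor (δ - 6): pole of order 1 at 6, modulus 6.
Denominator factor (δ + 3/2)^3: pole of order 3 at -3/2, modulus 3/2.
The radius of convergence is the smallest modulus among the singular points: 3/2.
At the order-3 pole -3/2 set g(δ) = (δ - (-3/2))^3*f(δ) = 2/(39*(δ - 6)).
Order-3 pole: residue = g''(a)/2; g''(-3/2) = -32/131625, so the residue is -16/131625.
At the order-1 pole 6 set g(δ) = (δ - (6))*f(δ) = 2/(39*(δ + 3/2)**3).
Simple pole: residue = g(a) at a = 6, which is 16/131625.
List the singular points by increasing real part (a conjugate pair: the negative imaginary part first).

Radius of convergence at 0: 3/2.
At -3/2: a pole of order 3; residue -16/131625.
At 6: a pole of order 1; residue 16/131625.


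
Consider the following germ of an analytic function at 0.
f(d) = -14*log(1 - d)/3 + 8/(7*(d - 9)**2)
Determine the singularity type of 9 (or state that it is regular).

The denominator factor d - 9 vanishes at 9 and appears to the power 2; the numerator there equals 8/7, nonzero, and no other factor vanishes.
The branch terms are analytic at this point.
Hence a pole whose order is the multiplicity, 2.

The point is a pole of order 2.


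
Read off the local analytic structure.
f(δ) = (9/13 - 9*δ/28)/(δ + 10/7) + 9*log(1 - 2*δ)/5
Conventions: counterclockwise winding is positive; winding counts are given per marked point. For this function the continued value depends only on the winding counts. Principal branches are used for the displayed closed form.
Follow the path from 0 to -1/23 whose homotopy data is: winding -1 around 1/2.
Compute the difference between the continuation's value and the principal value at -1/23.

Continued minus principal equals -(18/5)*pi*i.

The rational part is single-valued and drops out of the difference; each branch term changes only by its own monodromy.
(9/5)*log(1 - δ/(1/2)): each positive loop around 1/2 adds 2*pi*i to the log, so winding -1 contributes (9/5)*(-1)*2*pi*i = -(18/5)*pi*i.
Summing the contributions at δ = -1/23 gives -(18/5)*pi*i.


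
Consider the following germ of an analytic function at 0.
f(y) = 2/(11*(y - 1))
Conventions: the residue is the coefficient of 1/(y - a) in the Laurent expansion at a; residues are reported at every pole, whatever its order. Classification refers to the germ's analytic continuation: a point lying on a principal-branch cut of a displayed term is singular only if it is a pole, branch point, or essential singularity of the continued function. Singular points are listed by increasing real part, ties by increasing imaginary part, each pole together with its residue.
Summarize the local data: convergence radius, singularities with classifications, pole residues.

Denominator factor (y - 1): pole of order 1 at 1, modulus 1.
The radius of convergence is the smallest modulus among the singular points: 1.
At the order-1 pole 1 set g(y) = (y - (1))*f(y) = 2/11.
Simple pole: residue = g(a) at a = 1, which is 2/11.

Radius of convergence at 0: 1.
At 1: a pole of order 1; residue 2/11.
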